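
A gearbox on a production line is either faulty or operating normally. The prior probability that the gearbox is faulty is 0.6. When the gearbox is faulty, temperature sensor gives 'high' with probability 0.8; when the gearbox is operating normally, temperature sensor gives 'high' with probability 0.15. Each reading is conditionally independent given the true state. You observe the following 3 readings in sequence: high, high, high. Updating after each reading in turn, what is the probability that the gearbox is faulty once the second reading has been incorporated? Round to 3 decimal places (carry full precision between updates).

0.977

Apply Bayes' rule sequentially, carrying P(faulty) forward.
After 'high': P(faulty) = 0.8·0.6000 / (0.8·0.6000 + 0.15·0.4000) ≈ 0.8889
After 'high': P(faulty) = 0.8·0.8889 / (0.8·0.8889 + 0.15·0.1111) ≈ 0.9771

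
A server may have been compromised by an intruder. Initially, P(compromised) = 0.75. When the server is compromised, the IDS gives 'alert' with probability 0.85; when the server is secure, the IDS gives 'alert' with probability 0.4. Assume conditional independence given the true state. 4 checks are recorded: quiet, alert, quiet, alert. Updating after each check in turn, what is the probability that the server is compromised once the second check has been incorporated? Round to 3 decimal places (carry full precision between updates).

After 'quiet': P(compromised) = 0.15·0.7500 / (0.15·0.7500 + 0.6·0.2500) ≈ 0.4286
After 'alert': P(compromised) = 0.85·0.4286 / (0.85·0.4286 + 0.4·0.5714) ≈ 0.6145

0.614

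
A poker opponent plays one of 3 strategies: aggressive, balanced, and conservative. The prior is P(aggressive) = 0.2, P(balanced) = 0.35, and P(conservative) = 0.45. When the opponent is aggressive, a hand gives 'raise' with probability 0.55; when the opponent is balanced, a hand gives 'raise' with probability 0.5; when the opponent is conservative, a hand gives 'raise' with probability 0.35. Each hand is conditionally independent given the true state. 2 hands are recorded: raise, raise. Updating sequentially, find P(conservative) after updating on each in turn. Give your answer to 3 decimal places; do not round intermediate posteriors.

0.271

After 'raise': normaliser = 0.55·0.2000 + 0.5·0.3500 + 0.35·0.4500; P(aggressive) ≈ 0.2486, P(balanced) ≈ 0.3955, P(conservative) ≈ 0.3559
After 'raise': normaliser = 0.55·0.2486 + 0.5·0.3955 + 0.35·0.3559; P(aggressive) ≈ 0.2978, P(balanced) ≈ 0.4308, P(conservative) ≈ 0.2714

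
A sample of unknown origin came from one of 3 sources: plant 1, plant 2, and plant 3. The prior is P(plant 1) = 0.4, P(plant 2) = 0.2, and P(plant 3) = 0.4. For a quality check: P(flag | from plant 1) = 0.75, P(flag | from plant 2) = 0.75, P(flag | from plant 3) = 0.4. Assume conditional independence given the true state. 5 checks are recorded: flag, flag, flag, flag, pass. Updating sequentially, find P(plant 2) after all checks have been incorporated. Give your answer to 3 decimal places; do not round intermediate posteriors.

After 'flag': normaliser = 0.75·0.4000 + 0.75·0.2000 + 0.4·0.4000; P(plant 1) ≈ 0.4918, P(plant 2) ≈ 0.2459, P(plant 3) ≈ 0.2623
After 'flag': normaliser = 0.75·0.4918 + 0.75·0.2459 + 0.4·0.2623; P(plant 1) ≈ 0.5604, P(plant 2) ≈ 0.2802, P(plant 3) ≈ 0.1594
After 'flag': normaliser = 0.75·0.5604 + 0.75·0.2802 + 0.4·0.1594; P(plant 1) ≈ 0.6054, P(plant 2) ≈ 0.3027, P(plant 3) ≈ 0.0918
After 'flag': normaliser = 0.75·0.6054 + 0.75·0.3027 + 0.4·0.0918; P(plant 1) ≈ 0.6325, P(plant 2) ≈ 0.3163, P(plant 3) ≈ 0.0512
After 'pass': normaliser = 0.25·0.6325 + 0.25·0.3163 + 0.6·0.0512; P(plant 1) ≈ 0.5903, P(plant 2) ≈ 0.2951, P(plant 3) ≈ 0.1146

0.295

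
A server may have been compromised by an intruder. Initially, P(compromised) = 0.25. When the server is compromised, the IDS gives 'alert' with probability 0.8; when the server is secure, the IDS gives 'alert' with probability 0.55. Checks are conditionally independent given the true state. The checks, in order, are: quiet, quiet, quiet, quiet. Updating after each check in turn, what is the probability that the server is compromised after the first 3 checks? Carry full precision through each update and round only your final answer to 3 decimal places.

0.028

Each posterior becomes the prior for the next update.
After 'quiet': P(compromised) = 0.2·0.2500 / (0.2·0.2500 + 0.45·0.7500) ≈ 0.1290
After 'quiet': P(compromised) = 0.2·0.1290 / (0.2·0.1290 + 0.45·0.8710) ≈ 0.0618
After 'quiet': P(compromised) = 0.2·0.0618 / (0.2·0.0618 + 0.45·0.9382) ≈ 0.0284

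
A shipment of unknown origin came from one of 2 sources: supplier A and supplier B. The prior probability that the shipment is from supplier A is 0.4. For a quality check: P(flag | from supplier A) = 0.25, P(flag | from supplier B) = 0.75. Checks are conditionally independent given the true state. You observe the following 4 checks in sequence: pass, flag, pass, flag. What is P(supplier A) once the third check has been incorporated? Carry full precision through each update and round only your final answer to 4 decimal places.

0.6667

After 'pass': P(supplier A) = 0.75·0.4000 / (0.75·0.4000 + 0.25·0.6000) ≈ 0.6667
After 'flag': P(supplier A) = 0.25·0.6667 / (0.25·0.6667 + 0.75·0.3333) ≈ 0.4000
After 'pass': P(supplier A) = 0.75·0.4000 / (0.75·0.4000 + 0.25·0.6000) ≈ 0.6667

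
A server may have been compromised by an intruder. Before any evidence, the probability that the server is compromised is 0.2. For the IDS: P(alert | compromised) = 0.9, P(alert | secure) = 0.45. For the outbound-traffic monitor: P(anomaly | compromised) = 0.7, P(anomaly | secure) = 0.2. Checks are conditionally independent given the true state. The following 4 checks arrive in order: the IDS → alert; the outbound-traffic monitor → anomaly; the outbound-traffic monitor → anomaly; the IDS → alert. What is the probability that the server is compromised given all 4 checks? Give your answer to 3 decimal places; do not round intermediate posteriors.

After the IDS='alert': P(compromised) = 0.9·0.2000 / (0.9·0.2000 + 0.45·0.8000) ≈ 0.3333
After the outbound-traffic monitor='anomaly': P(compromised) = 0.7·0.3333 / (0.7·0.3333 + 0.2·0.6667) ≈ 0.6364
After the outbound-traffic monitor='anomaly': P(compromised) = 0.7·0.6364 / (0.7·0.6364 + 0.2·0.3636) ≈ 0.8596
After the IDS='alert': P(compromised) = 0.9·0.8596 / (0.9·0.8596 + 0.45·0.1404) ≈ 0.9245

0.925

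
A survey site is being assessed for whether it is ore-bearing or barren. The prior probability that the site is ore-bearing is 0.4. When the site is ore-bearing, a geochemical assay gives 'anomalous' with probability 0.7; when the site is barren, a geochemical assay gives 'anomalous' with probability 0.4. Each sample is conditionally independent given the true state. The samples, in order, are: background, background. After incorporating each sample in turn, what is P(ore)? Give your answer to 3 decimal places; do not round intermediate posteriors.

0.143

After 'background': P(ore) = 0.3·0.4000 / (0.3·0.4000 + 0.6·0.6000) ≈ 0.2500
After 'background': P(ore) = 0.3·0.2500 / (0.3·0.2500 + 0.6·0.7500) ≈ 0.1429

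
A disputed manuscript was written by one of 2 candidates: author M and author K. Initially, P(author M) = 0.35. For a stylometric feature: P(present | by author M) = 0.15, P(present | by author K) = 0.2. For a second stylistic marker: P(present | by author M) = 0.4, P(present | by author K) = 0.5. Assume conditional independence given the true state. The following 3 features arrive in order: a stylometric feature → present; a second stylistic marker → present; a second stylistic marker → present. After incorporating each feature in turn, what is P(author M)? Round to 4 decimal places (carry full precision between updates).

After a stylometric feature='present': P(author M) = 0.15·0.3500 / (0.15·0.3500 + 0.2·0.6500) ≈ 0.2877
After a second stylistic marker='present': P(author M) = 0.4·0.2877 / (0.4·0.2877 + 0.5·0.7123) ≈ 0.2442
After a second stylistic marker='present': P(author M) = 0.4·0.2442 / (0.4·0.2442 + 0.5·0.7558) ≈ 0.2054

0.2054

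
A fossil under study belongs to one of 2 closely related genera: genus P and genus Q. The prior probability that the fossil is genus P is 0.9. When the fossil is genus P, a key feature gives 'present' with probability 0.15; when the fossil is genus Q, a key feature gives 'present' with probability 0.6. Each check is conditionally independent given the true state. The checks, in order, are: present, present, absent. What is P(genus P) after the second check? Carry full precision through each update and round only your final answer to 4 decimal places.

0.3600

Each posterior becomes the prior for the next update.
After 'present': P(genus P) = 0.15·0.9000 / (0.15·0.9000 + 0.6·0.1000) ≈ 0.6923
After 'present': P(genus P) = 0.15·0.6923 / (0.15·0.6923 + 0.6·0.3077) ≈ 0.3600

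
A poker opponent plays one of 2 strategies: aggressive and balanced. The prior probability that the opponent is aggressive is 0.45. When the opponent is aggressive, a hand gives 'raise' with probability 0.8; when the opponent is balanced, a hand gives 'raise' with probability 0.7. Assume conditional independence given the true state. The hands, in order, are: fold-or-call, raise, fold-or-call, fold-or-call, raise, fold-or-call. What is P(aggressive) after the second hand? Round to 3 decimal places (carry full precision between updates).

After 'fold-or-call': P(aggressive) = 0.2·0.4500 / (0.2·0.4500 + 0.3·0.5500) ≈ 0.3529
After 'raise': P(aggressive) = 0.8·0.3529 / (0.8·0.3529 + 0.7·0.6471) ≈ 0.3840

0.384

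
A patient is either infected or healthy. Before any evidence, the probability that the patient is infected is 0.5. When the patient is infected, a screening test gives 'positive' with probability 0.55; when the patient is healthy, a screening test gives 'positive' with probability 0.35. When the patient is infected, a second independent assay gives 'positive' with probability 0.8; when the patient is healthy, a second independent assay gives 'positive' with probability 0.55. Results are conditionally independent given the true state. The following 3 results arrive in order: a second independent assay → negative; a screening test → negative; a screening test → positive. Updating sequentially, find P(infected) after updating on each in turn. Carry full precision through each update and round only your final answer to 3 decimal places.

0.326

Each posterior becomes the prior for the next update.
After a second independent assay='negative': P(infected) = 0.2·0.5000 / (0.2·0.5000 + 0.45·0.5000) ≈ 0.3077
After a screening test='negative': P(infected) = 0.45·0.3077 / (0.45·0.3077 + 0.65·0.6923) ≈ 0.2353
After a screening test='positive': P(infected) = 0.55·0.2353 / (0.55·0.2353 + 0.35·0.7647) ≈ 0.3259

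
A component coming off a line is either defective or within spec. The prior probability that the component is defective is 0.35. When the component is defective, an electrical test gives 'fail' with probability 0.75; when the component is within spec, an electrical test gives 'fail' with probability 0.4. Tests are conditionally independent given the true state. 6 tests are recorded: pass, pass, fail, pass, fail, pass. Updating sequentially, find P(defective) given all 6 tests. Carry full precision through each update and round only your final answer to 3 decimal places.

0.054

After 'pass': P(defective) = 0.25·0.3500 / (0.25·0.3500 + 0.6·0.6500) ≈ 0.1832
After 'pass': P(defective) = 0.25·0.1832 / (0.25·0.1832 + 0.6·0.8168) ≈ 0.0855
After 'fail': P(defective) = 0.75·0.0855 / (0.75·0.0855 + 0.4·0.9145) ≈ 0.1491
After 'pass': P(defective) = 0.25·0.1491 / (0.25·0.1491 + 0.6·0.8509) ≈ 0.0681
After 'fail': P(defective) = 0.75·0.0681 / (0.75·0.0681 + 0.4·0.9319) ≈ 0.1204
After 'pass': P(defective) = 0.25·0.1204 / (0.25·0.1204 + 0.6·0.8796) ≈ 0.0540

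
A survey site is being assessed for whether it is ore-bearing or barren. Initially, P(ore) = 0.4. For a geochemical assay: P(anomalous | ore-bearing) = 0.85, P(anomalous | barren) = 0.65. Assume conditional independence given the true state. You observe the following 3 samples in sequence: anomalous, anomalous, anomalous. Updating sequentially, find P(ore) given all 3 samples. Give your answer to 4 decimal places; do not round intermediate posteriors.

0.5985

After 'anomalous': P(ore) = 0.85·0.4000 / (0.85·0.4000 + 0.65·0.6000) ≈ 0.4658
After 'anomalous': P(ore) = 0.85·0.4658 / (0.85·0.4658 + 0.65·0.5342) ≈ 0.5327
After 'anomalous': P(ore) = 0.85·0.5327 / (0.85·0.5327 + 0.65·0.4673) ≈ 0.5985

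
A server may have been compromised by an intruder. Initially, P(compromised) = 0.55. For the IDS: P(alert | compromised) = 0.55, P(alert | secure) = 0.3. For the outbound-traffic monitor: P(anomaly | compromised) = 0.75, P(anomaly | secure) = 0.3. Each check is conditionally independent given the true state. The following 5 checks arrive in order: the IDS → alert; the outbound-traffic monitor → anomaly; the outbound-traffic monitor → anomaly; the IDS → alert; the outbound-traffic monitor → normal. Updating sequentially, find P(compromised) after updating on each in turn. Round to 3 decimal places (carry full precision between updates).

Apply Bayes' rule sequentially, carrying P(compromised) forward.
After the IDS='alert': P(compromised) = 0.55·0.5500 / (0.55·0.5500 + 0.3·0.4500) ≈ 0.6914
After the outbound-traffic monitor='anomaly': P(compromised) = 0.75·0.6914 / (0.75·0.6914 + 0.3·0.3086) ≈ 0.8485
After the outbound-traffic monitor='anomaly': P(compromised) = 0.75·0.8485 / (0.75·0.8485 + 0.3·0.1515) ≈ 0.9334
After the IDS='alert': P(compromised) = 0.55·0.9334 / (0.55·0.9334 + 0.3·0.0666) ≈ 0.9625
After the outbound-traffic monitor='normal': P(compromised) = 0.25·0.9625 / (0.25·0.9625 + 0.7·0.0375) ≈ 0.9017

0.902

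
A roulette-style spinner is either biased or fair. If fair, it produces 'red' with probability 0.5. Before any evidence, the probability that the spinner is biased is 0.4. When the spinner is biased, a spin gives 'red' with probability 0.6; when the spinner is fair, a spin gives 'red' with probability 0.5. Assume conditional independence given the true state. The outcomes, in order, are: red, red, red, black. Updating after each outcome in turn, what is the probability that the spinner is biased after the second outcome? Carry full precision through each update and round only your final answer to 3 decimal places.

0.490

Each posterior becomes the prior for the next update.
After 'red': P(biased) = 0.6·0.4000 / (0.6·0.4000 + 0.5·0.6000) ≈ 0.4444
After 'red': P(biased) = 0.6·0.4444 / (0.6·0.4444 + 0.5·0.5556) ≈ 0.4898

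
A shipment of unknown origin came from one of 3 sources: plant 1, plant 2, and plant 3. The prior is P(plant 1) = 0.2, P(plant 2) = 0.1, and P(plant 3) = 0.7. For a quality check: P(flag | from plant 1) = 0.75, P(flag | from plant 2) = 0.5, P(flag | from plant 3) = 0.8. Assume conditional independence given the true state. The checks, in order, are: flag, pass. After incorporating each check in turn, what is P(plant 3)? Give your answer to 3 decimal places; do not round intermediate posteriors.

After 'flag': normaliser = 0.75·0.2000 + 0.5·0.1000 + 0.8·0.7000; P(plant 1) ≈ 0.1974, P(plant 2) ≈ 0.0658, P(plant 3) ≈ 0.7368
After 'pass': normaliser = 0.25·0.1974 + 0.5·0.0658 + 0.2·0.7368; P(plant 1) ≈ 0.2149, P(plant 2) ≈ 0.1433, P(plant 3) ≈ 0.6418

0.642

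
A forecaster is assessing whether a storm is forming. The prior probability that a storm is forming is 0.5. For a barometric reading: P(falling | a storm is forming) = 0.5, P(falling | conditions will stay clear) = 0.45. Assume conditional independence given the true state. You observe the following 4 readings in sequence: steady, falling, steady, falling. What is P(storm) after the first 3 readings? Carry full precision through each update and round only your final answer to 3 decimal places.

After 'steady': P(storm) = 0.5·0.5000 / (0.5·0.5000 + 0.55·0.5000) ≈ 0.4762
After 'falling': P(storm) = 0.5·0.4762 / (0.5·0.4762 + 0.45·0.5238) ≈ 0.5025
After 'steady': P(storm) = 0.5·0.5025 / (0.5·0.5025 + 0.55·0.4975) ≈ 0.4787

0.479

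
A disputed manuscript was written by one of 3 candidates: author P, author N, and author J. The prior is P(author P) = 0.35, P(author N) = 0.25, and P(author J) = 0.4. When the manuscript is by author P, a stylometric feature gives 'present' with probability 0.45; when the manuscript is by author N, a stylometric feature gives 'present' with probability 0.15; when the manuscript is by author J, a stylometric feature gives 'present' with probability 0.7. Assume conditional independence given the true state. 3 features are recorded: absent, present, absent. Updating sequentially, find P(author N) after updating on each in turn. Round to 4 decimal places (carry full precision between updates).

0.2711

After 'absent': normaliser = 0.55·0.3500 + 0.85·0.2500 + 0.3·0.4000; P(author P) ≈ 0.3667, P(author N) ≈ 0.4048, P(author J) ≈ 0.2286
After 'present': normaliser = 0.45·0.3667 + 0.15·0.4048 + 0.7·0.2286; P(author P) ≈ 0.4278, P(author N) ≈ 0.1574, P(author J) ≈ 0.4148
After 'absent': normaliser = 0.55·0.4278 + 0.85·0.1574 + 0.3·0.4148; P(author P) ≈ 0.4767, P(author N) ≈ 0.2711, P(author J) ≈ 0.2522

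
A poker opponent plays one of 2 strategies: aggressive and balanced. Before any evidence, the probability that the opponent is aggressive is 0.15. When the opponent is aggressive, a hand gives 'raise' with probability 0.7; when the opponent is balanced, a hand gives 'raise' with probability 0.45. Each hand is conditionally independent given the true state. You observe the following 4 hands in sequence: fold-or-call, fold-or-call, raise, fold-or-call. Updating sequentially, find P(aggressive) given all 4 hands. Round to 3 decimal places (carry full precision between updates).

After 'fold-or-call': P(aggressive) = 0.3·0.1500 / (0.3·0.1500 + 0.55·0.8500) ≈ 0.0878
After 'fold-or-call': P(aggressive) = 0.3·0.0878 / (0.3·0.0878 + 0.55·0.9122) ≈ 0.0499
After 'raise': P(aggressive) = 0.7·0.0499 / (0.7·0.0499 + 0.45·0.9501) ≈ 0.0755
After 'fold-or-call': P(aggressive) = 0.3·0.0755 / (0.3·0.0755 + 0.55·0.9245) ≈ 0.0426

0.043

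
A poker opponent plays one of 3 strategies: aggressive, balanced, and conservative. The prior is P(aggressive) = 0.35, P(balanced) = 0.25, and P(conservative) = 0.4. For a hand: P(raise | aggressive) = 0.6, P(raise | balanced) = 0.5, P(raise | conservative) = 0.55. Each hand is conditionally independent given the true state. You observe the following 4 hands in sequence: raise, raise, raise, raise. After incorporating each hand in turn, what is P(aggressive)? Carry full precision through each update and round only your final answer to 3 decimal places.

After 'raise': normaliser = 0.6·0.3500 + 0.5·0.2500 + 0.55·0.4000; P(aggressive) ≈ 0.3784, P(balanced) ≈ 0.2252, P(conservative) ≈ 0.3964
After 'raise': normaliser = 0.6·0.3784 + 0.5·0.2252 + 0.55·0.3964; P(aggressive) ≈ 0.4071, P(balanced) ≈ 0.2019, P(conservative) ≈ 0.3910
After 'raise': normaliser = 0.6·0.4071 + 0.5·0.2019 + 0.55·0.3910; P(aggressive) ≈ 0.4360, P(balanced) ≈ 0.1802, P(conservative) ≈ 0.3838
After 'raise': normaliser = 0.6·0.4360 + 0.5·0.1802 + 0.55·0.3838; P(aggressive) ≈ 0.4648, P(balanced) ≈ 0.1601, P(conservative) ≈ 0.3751

0.465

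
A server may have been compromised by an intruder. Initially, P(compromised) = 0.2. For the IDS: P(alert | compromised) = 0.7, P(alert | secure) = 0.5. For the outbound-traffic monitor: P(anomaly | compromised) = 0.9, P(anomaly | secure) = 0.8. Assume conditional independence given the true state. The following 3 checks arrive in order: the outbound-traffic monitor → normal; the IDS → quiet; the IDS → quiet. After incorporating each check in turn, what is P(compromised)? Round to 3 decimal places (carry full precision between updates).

0.043

After the outbound-traffic monitor='normal': P(compromised) = 0.1·0.2000 / (0.1·0.2000 + 0.2·0.8000) ≈ 0.1111
After the IDS='quiet': P(compromised) = 0.3·0.1111 / (0.3·0.1111 + 0.5·0.8889) ≈ 0.0698
After the IDS='quiet': P(compromised) = 0.3·0.0698 / (0.3·0.0698 + 0.5·0.9302) ≈ 0.0431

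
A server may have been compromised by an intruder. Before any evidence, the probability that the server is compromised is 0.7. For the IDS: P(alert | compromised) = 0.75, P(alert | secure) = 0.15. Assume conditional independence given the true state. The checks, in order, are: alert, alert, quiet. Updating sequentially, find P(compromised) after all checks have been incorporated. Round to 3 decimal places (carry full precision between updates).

0.945

Apply Bayes' rule sequentially, carrying P(compromised) forward.
After 'alert': P(compromised) = 0.75·0.7000 / (0.75·0.7000 + 0.15·0.3000) ≈ 0.9211
After 'alert': P(compromised) = 0.75·0.9211 / (0.75·0.9211 + 0.15·0.0789) ≈ 0.9831
After 'quiet': P(compromised) = 0.25·0.9831 / (0.25·0.9831 + 0.85·0.0169) ≈ 0.9449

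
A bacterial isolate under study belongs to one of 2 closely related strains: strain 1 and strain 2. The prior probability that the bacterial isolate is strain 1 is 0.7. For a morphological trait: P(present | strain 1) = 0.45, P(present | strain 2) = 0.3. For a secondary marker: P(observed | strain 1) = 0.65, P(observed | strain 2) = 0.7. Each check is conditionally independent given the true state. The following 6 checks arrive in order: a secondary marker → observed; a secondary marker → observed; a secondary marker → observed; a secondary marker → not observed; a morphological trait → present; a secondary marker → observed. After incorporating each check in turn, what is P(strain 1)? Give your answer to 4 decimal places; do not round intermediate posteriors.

0.7522

After a secondary marker='observed': P(strain 1) = 0.65·0.7000 / (0.65·0.7000 + 0.7·0.3000) ≈ 0.6842
After a secondary marker='observed': P(strain 1) = 0.65·0.6842 / (0.65·0.6842 + 0.7·0.3158) ≈ 0.6680
After a secondary marker='observed': P(strain 1) = 0.65·0.6680 / (0.65·0.6680 + 0.7·0.3320) ≈ 0.6513
After a secondary marker='not observed': P(strain 1) = 0.35·0.6513 / (0.35·0.6513 + 0.3·0.3487) ≈ 0.6855
After a morphological trait='present': P(strain 1) = 0.45·0.6855 / (0.45·0.6855 + 0.3·0.3145) ≈ 0.7658
After a secondary marker='observed': P(strain 1) = 0.65·0.7658 / (0.65·0.7658 + 0.7·0.2342) ≈ 0.7522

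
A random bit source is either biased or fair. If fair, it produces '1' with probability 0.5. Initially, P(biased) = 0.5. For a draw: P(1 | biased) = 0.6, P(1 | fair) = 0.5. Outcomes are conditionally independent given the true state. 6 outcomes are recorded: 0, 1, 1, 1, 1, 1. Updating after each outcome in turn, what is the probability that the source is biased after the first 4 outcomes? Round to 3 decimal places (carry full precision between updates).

0.580

Each posterior becomes the prior for the next update.
After '0': P(biased) = 0.4·0.5000 / (0.4·0.5000 + 0.5·0.5000) ≈ 0.4444
After '1': P(biased) = 0.6·0.4444 / (0.6·0.4444 + 0.5·0.5556) ≈ 0.4898
After '1': P(biased) = 0.6·0.4898 / (0.6·0.4898 + 0.5·0.5102) ≈ 0.5353
After '1': P(biased) = 0.6·0.5353 / (0.6·0.5353 + 0.5·0.4647) ≈ 0.5803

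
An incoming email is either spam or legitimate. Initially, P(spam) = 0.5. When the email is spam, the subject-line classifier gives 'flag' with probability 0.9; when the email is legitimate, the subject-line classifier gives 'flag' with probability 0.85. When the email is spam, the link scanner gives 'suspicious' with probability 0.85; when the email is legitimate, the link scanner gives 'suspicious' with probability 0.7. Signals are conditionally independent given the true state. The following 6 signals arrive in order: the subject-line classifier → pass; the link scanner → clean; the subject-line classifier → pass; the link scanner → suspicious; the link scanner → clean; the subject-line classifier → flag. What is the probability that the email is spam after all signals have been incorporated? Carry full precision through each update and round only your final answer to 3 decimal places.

After the subject-line classifier='pass': P(spam) = 0.1·0.5000 / (0.1·0.5000 + 0.15·0.5000) ≈ 0.4000
After the link scanner='clean': P(spam) = 0.15·0.4000 / (0.15·0.4000 + 0.3·0.6000) ≈ 0.2500
After the subject-line classifier='pass': P(spam) = 0.1·0.2500 / (0.1·0.2500 + 0.15·0.7500) ≈ 0.1818
After the link scanner='suspicious': P(spam) = 0.85·0.1818 / (0.85·0.1818 + 0.7·0.8182) ≈ 0.2125
After the link scanner='clean': P(spam) = 0.15·0.2125 / (0.15·0.2125 + 0.3·0.7875) ≈ 0.1189
After the subject-line classifier='flag': P(spam) = 0.9·0.1189 / (0.9·0.1189 + 0.85·0.8811) ≈ 0.1250

0.125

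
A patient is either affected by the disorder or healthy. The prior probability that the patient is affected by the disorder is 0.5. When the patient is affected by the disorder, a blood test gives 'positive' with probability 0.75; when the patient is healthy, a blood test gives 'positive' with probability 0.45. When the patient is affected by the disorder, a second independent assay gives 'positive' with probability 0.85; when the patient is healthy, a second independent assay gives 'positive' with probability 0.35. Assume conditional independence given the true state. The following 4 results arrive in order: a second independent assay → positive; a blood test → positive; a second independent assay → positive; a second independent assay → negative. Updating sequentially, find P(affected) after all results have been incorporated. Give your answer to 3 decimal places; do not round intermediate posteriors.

0.694

After a second independent assay='positive': P(affected) = 0.85·0.5000 / (0.85·0.5000 + 0.35·0.5000) ≈ 0.7083
After a blood test='positive': P(affected) = 0.75·0.7083 / (0.75·0.7083 + 0.45·0.2917) ≈ 0.8019
After a second independent assay='positive': P(affected) = 0.85·0.8019 / (0.85·0.8019 + 0.35·0.1981) ≈ 0.9077
After a second independent assay='negative': P(affected) = 0.15·0.9077 / (0.15·0.9077 + 0.65·0.0923) ≈ 0.6940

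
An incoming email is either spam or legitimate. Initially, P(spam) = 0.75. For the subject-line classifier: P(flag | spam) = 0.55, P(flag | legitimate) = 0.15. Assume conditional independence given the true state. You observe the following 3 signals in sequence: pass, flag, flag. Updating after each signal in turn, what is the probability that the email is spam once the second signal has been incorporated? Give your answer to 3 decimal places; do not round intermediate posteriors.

0.853

After 'pass': P(spam) = 0.45·0.7500 / (0.45·0.7500 + 0.85·0.2500) ≈ 0.6136
After 'flag': P(spam) = 0.55·0.6136 / (0.55·0.6136 + 0.15·0.3864) ≈ 0.8534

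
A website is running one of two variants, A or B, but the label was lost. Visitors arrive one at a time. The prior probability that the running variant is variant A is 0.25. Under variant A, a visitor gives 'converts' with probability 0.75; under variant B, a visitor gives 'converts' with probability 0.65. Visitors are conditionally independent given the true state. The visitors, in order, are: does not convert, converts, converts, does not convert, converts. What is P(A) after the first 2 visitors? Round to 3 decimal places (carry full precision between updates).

After 'does not convert': P(A) = 0.25·0.2500 / (0.25·0.2500 + 0.35·0.7500) ≈ 0.1923
After 'converts': P(A) = 0.75·0.1923 / (0.75·0.1923 + 0.65·0.8077) ≈ 0.2155

0.216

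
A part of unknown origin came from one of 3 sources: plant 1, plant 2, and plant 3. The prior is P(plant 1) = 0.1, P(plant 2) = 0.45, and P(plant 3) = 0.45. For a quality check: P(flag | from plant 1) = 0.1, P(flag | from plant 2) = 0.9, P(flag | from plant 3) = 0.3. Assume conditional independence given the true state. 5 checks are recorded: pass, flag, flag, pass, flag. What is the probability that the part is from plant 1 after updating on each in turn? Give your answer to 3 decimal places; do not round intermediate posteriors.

After 'pass': normaliser = 0.9·0.1000 + 0.1·0.4500 + 0.7·0.4500; P(plant 1) ≈ 0.2000, P(plant 2) ≈ 0.1000, P(plant 3) ≈ 0.7000
After 'flag': normaliser = 0.1·0.2000 + 0.9·0.1000 + 0.3·0.7000; P(plant 1) ≈ 0.0625, P(plant 2) ≈ 0.2812, P(plant 3) ≈ 0.6562
After 'flag': normaliser = 0.1·0.0625 + 0.9·0.2812 + 0.3·0.6562; P(plant 1) ≈ 0.0137, P(plant 2) ≈ 0.5548, P(plant 3) ≈ 0.4315
After 'pass': normaliser = 0.9·0.0137 + 0.1·0.5548 + 0.7·0.4315; P(plant 1) ≈ 0.0333, P(plant 2) ≈ 0.1500, P(plant 3) ≈ 0.8167
After 'flag': normaliser = 0.1·0.0333 + 0.9·0.1500 + 0.3·0.8167; P(plant 1) ≈ 0.0087, P(plant 2) ≈ 0.3522, P(plant 3) ≈ 0.6391

0.009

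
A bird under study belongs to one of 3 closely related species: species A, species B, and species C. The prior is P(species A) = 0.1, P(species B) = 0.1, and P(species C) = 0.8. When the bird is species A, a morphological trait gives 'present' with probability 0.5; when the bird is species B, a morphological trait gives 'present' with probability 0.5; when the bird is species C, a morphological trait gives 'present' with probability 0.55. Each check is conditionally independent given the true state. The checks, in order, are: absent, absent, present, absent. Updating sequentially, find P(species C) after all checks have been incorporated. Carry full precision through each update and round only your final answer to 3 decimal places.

0.762

After 'absent': normaliser = 0.5·0.1000 + 0.5·0.1000 + 0.45·0.8000; P(species A) ≈ 0.1087, P(species B) ≈ 0.1087, P(species C) ≈ 0.7826
After 'absent': normaliser = 0.5·0.1087 + 0.5·0.1087 + 0.45·0.7826; P(species A) ≈ 0.1179, P(species B) ≈ 0.1179, P(species C) ≈ 0.7642
After 'present': normaliser = 0.5·0.1179 + 0.5·0.1179 + 0.55·0.7642; P(species A) ≈ 0.1096, P(species B) ≈ 0.1096, P(species C) ≈ 0.7809
After 'absent': normaliser = 0.5·0.1096 + 0.5·0.1096 + 0.45·0.7809; P(species A) ≈ 0.1188, P(species B) ≈ 0.1188, P(species C) ≈ 0.7623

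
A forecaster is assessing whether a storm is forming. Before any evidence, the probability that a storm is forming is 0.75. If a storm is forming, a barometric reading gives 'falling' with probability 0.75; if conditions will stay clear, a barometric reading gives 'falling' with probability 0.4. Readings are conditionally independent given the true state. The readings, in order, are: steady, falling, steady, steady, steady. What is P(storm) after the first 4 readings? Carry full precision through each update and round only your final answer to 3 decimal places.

0.289

After 'steady': P(storm) = 0.25·0.7500 / (0.25·0.7500 + 0.6·0.2500) ≈ 0.5556
After 'falling': P(storm) = 0.75·0.5556 / (0.75·0.5556 + 0.4·0.4444) ≈ 0.7009
After 'steady': P(storm) = 0.25·0.7009 / (0.25·0.7009 + 0.6·0.2991) ≈ 0.4941
After 'steady': P(storm) = 0.25·0.4941 / (0.25·0.4941 + 0.6·0.5059) ≈ 0.2892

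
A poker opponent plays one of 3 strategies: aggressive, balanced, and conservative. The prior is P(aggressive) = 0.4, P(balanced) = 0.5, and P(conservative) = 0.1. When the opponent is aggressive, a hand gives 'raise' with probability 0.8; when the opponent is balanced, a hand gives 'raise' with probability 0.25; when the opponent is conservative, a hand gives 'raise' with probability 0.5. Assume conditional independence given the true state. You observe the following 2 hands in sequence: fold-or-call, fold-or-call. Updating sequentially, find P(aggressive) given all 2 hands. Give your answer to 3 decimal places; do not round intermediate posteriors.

After 'fold-or-call': normaliser = 0.2·0.4000 + 0.75·0.5000 + 0.5·0.1000; P(aggressive) ≈ 0.1584, P(balanced) ≈ 0.7426, P(conservative) ≈ 0.0990
After 'fold-or-call': normaliser = 0.2·0.1584 + 0.75·0.7426 + 0.5·0.0990; P(aggressive) ≈ 0.0497, P(balanced) ≈ 0.8728, P(conservative) ≈ 0.0776

0.050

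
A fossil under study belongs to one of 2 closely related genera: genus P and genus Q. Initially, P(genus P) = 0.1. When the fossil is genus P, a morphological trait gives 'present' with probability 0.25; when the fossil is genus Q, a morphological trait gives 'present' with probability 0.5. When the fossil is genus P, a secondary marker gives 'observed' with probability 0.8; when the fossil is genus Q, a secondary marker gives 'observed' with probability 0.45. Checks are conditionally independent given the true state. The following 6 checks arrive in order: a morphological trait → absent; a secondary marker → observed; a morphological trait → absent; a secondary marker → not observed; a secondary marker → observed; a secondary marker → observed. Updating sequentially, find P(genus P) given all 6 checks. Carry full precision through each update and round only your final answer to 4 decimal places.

After a morphological trait='absent': P(genus P) = 0.75·0.1000 / (0.75·0.1000 + 0.5·0.9000) ≈ 0.1429
After a secondary marker='observed': P(genus P) = 0.8·0.1429 / (0.8·0.1429 + 0.45·0.8571) ≈ 0.2286
After a morphological trait='absent': P(genus P) = 0.75·0.2286 / (0.75·0.2286 + 0.5·0.7714) ≈ 0.3077
After a secondary marker='not observed': P(genus P) = 0.2·0.3077 / (0.2·0.3077 + 0.55·0.6923) ≈ 0.1391
After a secondary marker='observed': P(genus P) = 0.8·0.1391 / (0.8·0.1391 + 0.45·0.8609) ≈ 0.2232
After a secondary marker='observed': P(genus P) = 0.8·0.2232 / (0.8·0.2232 + 0.45·0.7768) ≈ 0.3381

0.3381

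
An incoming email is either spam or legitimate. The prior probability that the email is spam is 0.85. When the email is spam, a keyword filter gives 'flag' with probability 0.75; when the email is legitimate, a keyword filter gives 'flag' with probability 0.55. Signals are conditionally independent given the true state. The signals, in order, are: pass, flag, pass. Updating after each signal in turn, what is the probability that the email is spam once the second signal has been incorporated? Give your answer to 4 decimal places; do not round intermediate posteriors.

0.8111

After 'pass': P(spam) = 0.25·0.8500 / (0.25·0.8500 + 0.45·0.1500) ≈ 0.7589
After 'flag': P(spam) = 0.75·0.7589 / (0.75·0.7589 + 0.55·0.2411) ≈ 0.8111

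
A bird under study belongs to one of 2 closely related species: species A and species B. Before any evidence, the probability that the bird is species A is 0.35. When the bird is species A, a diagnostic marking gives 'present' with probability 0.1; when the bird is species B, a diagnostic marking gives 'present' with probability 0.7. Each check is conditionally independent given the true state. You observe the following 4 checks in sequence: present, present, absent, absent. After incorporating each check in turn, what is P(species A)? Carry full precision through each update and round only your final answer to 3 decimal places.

After 'present': P(species A) = 0.1·0.3500 / (0.1·0.3500 + 0.7·0.6500) ≈ 0.0714
After 'present': P(species A) = 0.1·0.0714 / (0.1·0.0714 + 0.7·0.9286) ≈ 0.0109
After 'absent': P(species A) = 0.9·0.0109 / (0.9·0.0109 + 0.3·0.9891) ≈ 0.0319
After 'absent': P(species A) = 0.9·0.0319 / (0.9·0.0319 + 0.3·0.9681) ≈ 0.0900

0.090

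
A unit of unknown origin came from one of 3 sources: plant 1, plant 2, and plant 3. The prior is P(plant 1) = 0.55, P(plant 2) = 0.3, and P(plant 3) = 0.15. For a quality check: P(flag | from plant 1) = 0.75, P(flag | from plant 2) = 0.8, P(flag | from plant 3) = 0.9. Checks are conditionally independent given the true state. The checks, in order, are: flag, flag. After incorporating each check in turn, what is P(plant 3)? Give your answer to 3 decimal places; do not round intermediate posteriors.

After 'flag': normaliser = 0.75·0.5500 + 0.8·0.3000 + 0.9·0.1500; P(plant 1) ≈ 0.5238, P(plant 2) ≈ 0.3048, P(plant 3) ≈ 0.1714
After 'flag': normaliser = 0.75·0.5238 + 0.8·0.3048 + 0.9·0.1714; P(plant 1) ≈ 0.4967, P(plant 2) ≈ 0.3082, P(plant 3) ≈ 0.1951

0.195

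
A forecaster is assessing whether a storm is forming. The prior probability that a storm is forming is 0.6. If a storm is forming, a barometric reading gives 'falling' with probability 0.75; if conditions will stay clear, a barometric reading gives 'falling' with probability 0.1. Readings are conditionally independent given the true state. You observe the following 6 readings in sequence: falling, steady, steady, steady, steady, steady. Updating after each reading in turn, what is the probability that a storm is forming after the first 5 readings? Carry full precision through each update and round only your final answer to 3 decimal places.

After 'falling': P(storm) = 0.75·0.6000 / (0.75·0.6000 + 0.1·0.4000) ≈ 0.9184
After 'steady': P(storm) = 0.25·0.9184 / (0.25·0.9184 + 0.9·0.0816) ≈ 0.7576
After 'steady': P(storm) = 0.25·0.7576 / (0.25·0.7576 + 0.9·0.2424) ≈ 0.4647
After 'steady': P(storm) = 0.25·0.4647 / (0.25·0.4647 + 0.9·0.5353) ≈ 0.1943
After 'steady': P(storm) = 0.25·0.1943 / (0.25·0.1943 + 0.9·0.8057) ≈ 0.0628

0.063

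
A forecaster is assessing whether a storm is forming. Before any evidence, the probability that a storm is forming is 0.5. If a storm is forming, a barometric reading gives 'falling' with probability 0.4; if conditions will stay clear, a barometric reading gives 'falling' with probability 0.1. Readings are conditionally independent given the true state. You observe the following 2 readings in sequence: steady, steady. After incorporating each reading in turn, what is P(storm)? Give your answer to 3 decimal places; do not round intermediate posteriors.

After 'steady': P(storm) = 0.6·0.5000 / (0.6·0.5000 + 0.9·0.5000) ≈ 0.4000
After 'steady': P(storm) = 0.6·0.4000 / (0.6·0.4000 + 0.9·0.6000) ≈ 0.3077

0.308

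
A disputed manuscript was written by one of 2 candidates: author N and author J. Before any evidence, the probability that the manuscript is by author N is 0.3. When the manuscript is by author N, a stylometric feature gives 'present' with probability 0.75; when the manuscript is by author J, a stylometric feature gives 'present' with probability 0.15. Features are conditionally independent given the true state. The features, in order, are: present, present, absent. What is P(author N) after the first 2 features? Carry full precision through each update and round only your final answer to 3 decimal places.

0.915

Each posterior becomes the prior for the next update.
After 'present': P(author N) = 0.75·0.3000 / (0.75·0.3000 + 0.15·0.7000) ≈ 0.6818
After 'present': P(author N) = 0.75·0.6818 / (0.75·0.6818 + 0.15·0.3182) ≈ 0.9146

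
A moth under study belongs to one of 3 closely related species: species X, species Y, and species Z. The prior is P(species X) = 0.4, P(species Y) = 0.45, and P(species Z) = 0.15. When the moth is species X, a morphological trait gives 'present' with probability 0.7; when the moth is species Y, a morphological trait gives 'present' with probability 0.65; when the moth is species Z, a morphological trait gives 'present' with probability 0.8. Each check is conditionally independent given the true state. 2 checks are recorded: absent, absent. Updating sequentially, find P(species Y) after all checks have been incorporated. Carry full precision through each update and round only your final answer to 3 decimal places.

After 'absent': normaliser = 0.3·0.4000 + 0.35·0.4500 + 0.2·0.1500; P(species X) ≈ 0.3902, P(species Y) ≈ 0.5122, P(species Z) ≈ 0.0976
After 'absent': normaliser = 0.3·0.3902 + 0.35·0.5122 + 0.2·0.0976; P(species X) ≈ 0.3707, P(species Y) ≈ 0.5676, P(species Z) ≈ 0.0618

0.568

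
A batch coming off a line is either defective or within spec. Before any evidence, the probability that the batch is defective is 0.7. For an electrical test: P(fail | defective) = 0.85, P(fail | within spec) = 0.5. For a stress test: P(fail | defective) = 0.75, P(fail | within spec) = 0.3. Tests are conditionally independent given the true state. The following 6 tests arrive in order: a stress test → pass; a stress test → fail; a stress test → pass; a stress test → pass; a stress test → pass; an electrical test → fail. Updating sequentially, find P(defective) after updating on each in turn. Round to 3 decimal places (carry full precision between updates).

0.139

After a stress test='pass': P(defective) = 0.25·0.7000 / (0.25·0.7000 + 0.7·0.3000) ≈ 0.4545
After a stress test='fail': P(defective) = 0.75·0.4545 / (0.75·0.4545 + 0.3·0.5455) ≈ 0.6757
After a stress test='pass': P(defective) = 0.25·0.6757 / (0.25·0.6757 + 0.7·0.3243) ≈ 0.4266
After a stress test='pass': P(defective) = 0.25·0.4266 / (0.25·0.4266 + 0.7·0.5734) ≈ 0.2099
After a stress test='pass': P(defective) = 0.25·0.2099 / (0.25·0.2099 + 0.7·0.7901) ≈ 0.0867
After an electrical test='fail': P(defective) = 0.85·0.0867 / (0.85·0.0867 + 0.5·0.9133) ≈ 0.1389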